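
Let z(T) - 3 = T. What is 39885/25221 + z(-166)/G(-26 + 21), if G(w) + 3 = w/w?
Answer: 1396931/16814 ≈ 83.081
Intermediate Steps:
z(T) = 3 + T
G(w) = -2 (G(w) = -3 + w/w = -3 + 1 = -2)
39885/25221 + z(-166)/G(-26 + 21) = 39885/25221 + (3 - 166)/(-2) = 39885*(1/25221) - 163*(-1/2) = 13295/8407 + 163/2 = 1396931/16814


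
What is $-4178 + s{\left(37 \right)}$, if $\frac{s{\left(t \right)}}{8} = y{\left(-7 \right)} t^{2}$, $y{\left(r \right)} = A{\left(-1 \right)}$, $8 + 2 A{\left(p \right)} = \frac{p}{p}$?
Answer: $-42510$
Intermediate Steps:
$A{\left(p \right)} = - \frac{7}{2}$ ($A{\left(p \right)} = -4 + \frac{p \frac{1}{p}}{2} = -4 + \frac{1}{2} \cdot 1 = -4 + \frac{1}{2} = - \frac{7}{2}$)
$y{\left(r \right)} = - \frac{7}{2}$
$s{\left(t \right)} = - 28 t^{2}$ ($s{\left(t \right)} = 8 \left(- \frac{7 t^{2}}{2}\right) = - 28 t^{2}$)
$-4178 + s{\left(37 \right)} = -4178 - 28 \cdot 37^{2} = -4178 - 38332 = -42510$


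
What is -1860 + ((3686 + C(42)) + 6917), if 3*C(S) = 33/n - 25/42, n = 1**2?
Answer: 1102979/126 ≈ 8753.8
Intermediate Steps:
n = 1
C(S) = 1361/126 (C(S) = (33/1 - 25/42)/3 = (33*1 - 25*1/42)/3 = (33 - 25/42)/3 = (1/3)*(1361/42) = 1361/126)
-1860 + ((3686 + C(42)) + 6917) = -1860 + ((3686 + 1361/126) + 6917) = -1860 + (465797/126 + 6917) = -1860 + 1337339/126 = 1102979/126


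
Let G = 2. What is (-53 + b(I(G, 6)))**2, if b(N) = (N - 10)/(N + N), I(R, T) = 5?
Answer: 11449/4 ≈ 2862.3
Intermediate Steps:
b(N) = (-10 + N)/(2*N) (b(N) = (-10 + N)/((2*N)) = (-10 + N)*(1/(2*N)) = (-10 + N)/(2*N))
(-53 + b(I(G, 6)))**2 = (-53 + (1/2)*(-10 + 5)/5)**2 = (-53 + (1/2)*(1/5)*(-5))**2 = (-53 - 1/2)**2 = (-107/2)**2 = 11449/4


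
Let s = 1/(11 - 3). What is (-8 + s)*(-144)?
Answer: 1134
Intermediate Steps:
s = ⅛ (s = 1/8 = ⅛ ≈ 0.12500)
(-8 + s)*(-144) = (-8 + ⅛)*(-144) = -63/8*(-144) = 1134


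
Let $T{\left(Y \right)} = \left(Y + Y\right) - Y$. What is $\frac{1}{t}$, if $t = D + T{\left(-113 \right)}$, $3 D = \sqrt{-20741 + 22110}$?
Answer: $- \frac{3}{302} \approx -0.0099338$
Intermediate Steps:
$T{\left(Y \right)} = Y$ ($T{\left(Y \right)} = 2 Y - Y = Y$)
$D = \frac{37}{3}$ ($D = \frac{\sqrt{-20741 + 22110}}{3} = \frac{\sqrt{1369}}{3} = \frac{1}{3} \cdot 37 = \frac{37}{3} \approx 12.333$)
$t = - \frac{302}{3}$ ($t = \frac{37}{3} - 113 = - \frac{302}{3} \approx -100.67$)
$\frac{1}{t} = \frac{1}{- \frac{302}{3}} = - \frac{3}{302}$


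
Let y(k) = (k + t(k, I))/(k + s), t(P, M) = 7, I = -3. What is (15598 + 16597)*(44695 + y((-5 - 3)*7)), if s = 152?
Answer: 138138152845/96 ≈ 1.4389e+9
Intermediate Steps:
y(k) = (7 + k)/(152 + k) (y(k) = (k + 7)/(k + 152) = (7 + k)/(152 + k))
(15598 + 16597)*(44695 + y((-5 - 3)*7)) = (15598 + 16597)*(44695 + (7 + (-5 - 3)*7)/(152 + (-5 - 3)*7)) = 32195*(44695 + (7 - 8*7)/(152 - 8*7)) = 32195*(44695 + (7 - 56)/(152 - 56)) = 32195*(44695 - 49/96) = 32195*(4290671/96) = 138138152845/96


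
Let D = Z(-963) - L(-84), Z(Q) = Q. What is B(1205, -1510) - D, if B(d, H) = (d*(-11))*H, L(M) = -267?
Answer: 20015746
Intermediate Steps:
D = -696 (D = -963 - 1*(-267) = -963 + 267 = -696)
B(d, H) = -11*H*d (B(d, H) = (-11*d)*H = -11*H*d)
B(1205, -1510) - D = -11*(-1510)*1205 - 1*(-696) = 20015050 + 696 = 20015746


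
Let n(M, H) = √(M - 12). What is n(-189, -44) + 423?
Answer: 423 + I*√201 ≈ 423.0 + 14.177*I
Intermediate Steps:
n(M, H) = √(-12 + M)
n(-189, -44) + 423 = √(-12 - 189) + 423 = √(-201) + 423 = I*√201 + 423 = 423 + I*√201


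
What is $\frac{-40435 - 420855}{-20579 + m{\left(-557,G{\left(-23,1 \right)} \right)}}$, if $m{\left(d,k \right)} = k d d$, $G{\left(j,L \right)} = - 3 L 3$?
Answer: $\frac{46129}{281282} \approx 0.164$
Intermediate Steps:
$G{\left(j,L \right)} = - 9 L$
$m{\left(d,k \right)} = k d^{2}$ ($m{\left(d,k \right)} = d k d = k d^{2}$)
$\frac{-40435 - 420855}{-20579 + m{\left(-557,G{\left(-23,1 \right)} \right)}} = \frac{-40435 - 420855}{-20579 + \left(-9\right) 1 \left(-557\right)^{2}} = - \frac{461290}{-20579 - 2792241} = - \frac{461290}{-2812820} = \left(-461290\right) \left(- \frac{1}{2812820}\right) = \frac{46129}{281282}$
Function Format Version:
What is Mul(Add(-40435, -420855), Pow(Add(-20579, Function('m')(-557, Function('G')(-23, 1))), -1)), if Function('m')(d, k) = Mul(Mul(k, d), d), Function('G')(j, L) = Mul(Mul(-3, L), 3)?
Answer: Rational(46129, 281282) ≈ 0.16400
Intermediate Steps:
Function('G')(j, L) = Mul(-9, L)
Function('m')(d, k) = Mul(k, Pow(d, 2)) (Function('m')(d, k) = Mul(Mul(d, k), d) = Mul(k, Pow(d, 2)))
Mul(Add(-40435, -420855), Pow(Add(-20579, Function('m')(-557, Function('G')(-23, 1))), -1)) = Mul(Add(-40435, -420855), Pow(Add(-20579, Mul(Mul(-9, 1), Pow(-557, 2))), -1)) = Mul(-461290, Pow(Add(-20579, Mul(-9, 310249)), -1)) = Mul(-461290, Pow(Add(-20579, -2792241), -1)) = Mul(-461290, Pow(-2812820, -1)) = Mul(-461290, Rational(-1, 2812820)) = Rational(46129, 281282)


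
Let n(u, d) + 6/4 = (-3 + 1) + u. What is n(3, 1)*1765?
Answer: -1765/2 ≈ -882.50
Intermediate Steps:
n(u, d) = -7/2 + u (n(u, d) = -3/2 + ((-3 + 1) + u) = -3/2 + (-2 + u) = -7/2 + u)
n(3, 1)*1765 = (-7/2 + 3)*1765 = -½*1765 = -1765/2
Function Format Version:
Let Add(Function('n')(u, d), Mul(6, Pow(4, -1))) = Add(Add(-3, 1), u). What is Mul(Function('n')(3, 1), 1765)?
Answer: Rational(-1765, 2) ≈ -882.50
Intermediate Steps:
Function('n')(u, d) = Add(Rational(-7, 2), u) (Function('n')(u, d) = Add(Rational(-3, 2), Add(Add(-3, 1), u)) = Add(Rational(-3, 2), Add(-2, u)) = Add(Rational(-7, 2), u))
Mul(Function('n')(3, 1), 1765) = Mul(Add(Rational(-7, 2), 3), 1765) = Mul(Rational(-1, 2), 1765) = Rational(-1765, 2)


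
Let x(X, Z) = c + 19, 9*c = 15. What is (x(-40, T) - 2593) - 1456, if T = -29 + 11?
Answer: -12085/3 ≈ -4028.3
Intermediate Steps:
c = 5/3 (c = (⅑)*15 = 5/3 ≈ 1.6667)
T = -18
x(X, Z) = 62/3 (x(X, Z) = 5/3 + 19 = 62/3)
(x(-40, T) - 2593) - 1456 = (62/3 - 2593) - 1456 = -7717/3 - 1456 = -12085/3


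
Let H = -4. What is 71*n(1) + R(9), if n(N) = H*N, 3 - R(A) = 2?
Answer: -283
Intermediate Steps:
R(A) = 1 (R(A) = 3 - 1*2 = 3 - 2 = 1)
n(N) = -4*N
71*n(1) + R(9) = 71*(-4*1) + 1 = 71*(-4) + 1 = -284 + 1 = -283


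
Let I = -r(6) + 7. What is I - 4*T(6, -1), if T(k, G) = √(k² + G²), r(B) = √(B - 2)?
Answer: 5 - 4*√37 ≈ -19.331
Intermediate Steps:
r(B) = √(-2 + B)
I = 5 (I = -√(-2 + 6) + 7 = -√4 + 7 = -1*2 + 7 = -2 + 7 = 5)
T(k, G) = √(G² + k²)
I - 4*T(6, -1) = 5 - 4*√((-1)² + 6²) = 5 - 4*√(1 + 36) = 5 - 4*√37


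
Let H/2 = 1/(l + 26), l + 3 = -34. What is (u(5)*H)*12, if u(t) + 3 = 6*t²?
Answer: -3528/11 ≈ -320.73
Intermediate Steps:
l = -37 (l = -3 - 34 = -37)
u(t) = -3 + 6*t²
H = -2/11 (H = 2/(-37 + 26) = 2/(-11) = 2*(-1/11) = -2/11 ≈ -0.18182)
(u(5)*H)*12 = ((-3 + 6*5²)*(-2/11))*12 = ((-3 + 6*25)*(-2/11))*12 = ((-3 + 150)*(-2/11))*12 = (147*(-2/11))*12 = -294/11*12 = -3528/11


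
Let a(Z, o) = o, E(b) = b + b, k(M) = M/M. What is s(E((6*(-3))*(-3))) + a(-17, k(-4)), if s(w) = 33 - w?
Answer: -74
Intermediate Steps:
k(M) = 1
E(b) = 2*b
s(E((6*(-3))*(-3))) + a(-17, k(-4)) = (33 - 2*(6*(-3))*(-3)) + 1 = (33 - 2*(-18*(-3))) + 1 = (33 - 2*54) + 1 = (33 - 1*108) + 1 = (33 - 108) + 1 = -75 + 1 = -74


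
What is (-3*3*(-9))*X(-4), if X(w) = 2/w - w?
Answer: 567/2 ≈ 283.50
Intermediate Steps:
X(w) = -w + 2/w
(-3*3*(-9))*X(-4) = (-3*3*(-9))*(-1*(-4) + 2/(-4)) = (-9*(-9))*(4 + 2*(-¼)) = 81*(4 - ½) = 81*(7/2) = 567/2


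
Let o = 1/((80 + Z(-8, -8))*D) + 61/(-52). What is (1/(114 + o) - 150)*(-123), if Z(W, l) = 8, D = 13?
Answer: 793764346/43025 ≈ 18449.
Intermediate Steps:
o = -1341/1144 (o = 1/((80 + 8)*13) + 61/(-52) = (1/13)/88 + 61*(-1/52) = (1/88)*(1/13) - 61/52 = 1/1144 - 61/52 = -1341/1144 ≈ -1.1722)
(1/(114 + o) - 150)*(-123) = (1/(114 - 1341/1144) - 150)*(-123) = (1/(129075/1144) - 150)*(-123) = (1144/129075 - 150)*(-123) = -19360106/129075*(-123) = 793764346/43025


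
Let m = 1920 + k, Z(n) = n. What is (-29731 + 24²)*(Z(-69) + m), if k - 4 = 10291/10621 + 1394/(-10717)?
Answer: -879820159058820/16260751 ≈ -5.4107e+7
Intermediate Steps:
k = 550784001/113825257 (k = 4 + (10291/10621 + 1394/(-10717)) = 4 + (10291*(1/10621) + 1394*(-1/10717)) = 4 + (10291/10621 - 1394/10717) = 4 + 95482973/113825257 = 550784001/113825257 ≈ 4.8389)
m = 219095277441/113825257 (m = 1920 + 550784001/113825257 = 219095277441/113825257 ≈ 1924.8)
(-29731 + 24²)*(Z(-69) + m) = (-29731 + 24²)*(-69 + 219095277441/113825257) = (-29731 + 576)*(211241334708/113825257) = -29155*211241334708/113825257 = -879820159058820/16260751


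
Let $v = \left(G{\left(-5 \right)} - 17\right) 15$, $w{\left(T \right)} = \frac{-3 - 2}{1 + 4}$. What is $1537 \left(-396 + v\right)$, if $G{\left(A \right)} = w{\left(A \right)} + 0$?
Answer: $-1023642$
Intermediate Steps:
$w{\left(T \right)} = -1$ ($w{\left(T \right)} = - \frac{5}{5} = \left(-5\right) \frac{1}{5} = -1$)
$G{\left(A \right)} = -1$ ($G{\left(A \right)} = -1 + 0 = -1$)
$v = -270$ ($v = \left(-1 - 17\right) 15 = \left(-18\right) 15 = -270$)
$1537 \left(-396 + v\right) = 1537 \left(-396 - 270\right) = 1537 \left(-666\right) = -1023642$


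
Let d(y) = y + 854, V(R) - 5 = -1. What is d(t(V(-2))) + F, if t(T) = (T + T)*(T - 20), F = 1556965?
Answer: 1557691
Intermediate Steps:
V(R) = 4 (V(R) = 5 - 1 = 4)
t(T) = 2*T*(-20 + T) (t(T) = (2*T)*(-20 + T) = 2*T*(-20 + T))
d(y) = 854 + y
d(t(V(-2))) + F = (854 + 2*4*(-20 + 4)) + 1556965 = (854 + 2*4*(-16)) + 1556965 = (854 - 128) + 1556965 = 726 + 1556965 = 1557691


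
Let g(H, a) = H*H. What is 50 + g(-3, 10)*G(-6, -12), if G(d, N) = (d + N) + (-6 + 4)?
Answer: -130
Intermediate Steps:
g(H, a) = H**2
G(d, N) = -2 + N + d (G(d, N) = (N + d) - 2 = -2 + N + d)
50 + g(-3, 10)*G(-6, -12) = 50 + (-3)**2*(-2 - 12 - 6) = 50 + 9*(-20) = 50 - 180 = -130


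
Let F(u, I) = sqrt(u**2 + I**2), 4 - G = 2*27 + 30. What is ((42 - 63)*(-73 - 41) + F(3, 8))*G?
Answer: -191520 - 80*sqrt(73) ≈ -1.9220e+5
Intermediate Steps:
G = -80 (G = 4 - (2*27 + 30) = 4 - (54 + 30) = 4 - 1*84 = 4 - 84 = -80)
F(u, I) = sqrt(I**2 + u**2)
((42 - 63)*(-73 - 41) + F(3, 8))*G = ((42 - 63)*(-73 - 41) + sqrt(8**2 + 3**2))*(-80) = (-21*(-114) + sqrt(64 + 9))*(-80) = (2394 + sqrt(73))*(-80) = -191520 - 80*sqrt(73)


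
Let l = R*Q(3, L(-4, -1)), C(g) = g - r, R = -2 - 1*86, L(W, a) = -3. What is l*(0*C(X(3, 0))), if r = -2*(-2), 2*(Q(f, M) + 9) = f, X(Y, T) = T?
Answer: 0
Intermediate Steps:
Q(f, M) = -9 + f/2
r = 4
R = -88 (R = -2 - 86 = -88)
C(g) = -4 + g (C(g) = g - 1*4 = g - 4 = -4 + g)
l = 660 (l = -88*(-9 + (½)*3) = -88*(-9 + 3/2) = -88*(-15/2) = 660)
l*(0*C(X(3, 0))) = 660*(0*(-4 + 0)) = 660*(0*(-4)) = 660*0 = 0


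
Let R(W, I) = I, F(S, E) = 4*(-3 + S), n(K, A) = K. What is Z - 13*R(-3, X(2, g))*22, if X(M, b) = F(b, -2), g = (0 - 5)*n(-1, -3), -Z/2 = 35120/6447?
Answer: -14820976/6447 ≈ -2298.9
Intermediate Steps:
F(S, E) = -12 + 4*S
Z = -70240/6447 ≈ -10.895
g = 5 (g = (0 - 5)*(-1) = -5*(-1) = 5)
X(M, b) = -12 + 4*b
Z - 13*R(-3, X(2, g))*22 = -70240/6447 - 13*(-12 + 4*5)*22 = -70240/6447 - 13*(-12 + 20)*22 = -70240/6447 - 13*8*22 = -70240/6447 - 104*22 = -70240/6447 - 1*2288 = -70240/6447 - 2288 = -14820976/6447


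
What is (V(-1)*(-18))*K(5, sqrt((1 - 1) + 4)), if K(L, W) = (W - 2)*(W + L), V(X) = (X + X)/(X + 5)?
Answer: 0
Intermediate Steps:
V(X) = 2*X/(5 + X) (V(X) = (2*X)/(5 + X) = 2*X/(5 + X))
K(L, W) = (-2 + W)*(L + W)
(V(-1)*(-18))*K(5, sqrt((1 - 1) + 4)) = ((2*(-1)/(5 - 1))*(-18))*((sqrt((1 - 1) + 4))**2 - 2*5 - 2*sqrt((1 - 1) + 4) + 5*sqrt((1 - 1) + 4)) = ((2*(-1)/4)*(-18))*((sqrt(0 + 4))**2 - 10 - 2*sqrt(0 + 4) + 5*sqrt(0 + 4)) = ((2*(-1)*(1/4))*(-18))*((sqrt(4))**2 - 10 - 2*sqrt(4) + 5*sqrt(4)) = (-1/2*(-18))*(2**2 - 10 - 2*2 + 5*2) = 9*(4 - 10 - 4 + 10) = 9*0 = 0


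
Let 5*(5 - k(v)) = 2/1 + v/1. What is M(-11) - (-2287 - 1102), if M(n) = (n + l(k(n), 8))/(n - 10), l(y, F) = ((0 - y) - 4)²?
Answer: 1776584/525 ≈ 3384.0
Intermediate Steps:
k(v) = 23/5 - v/5 (k(v) = 5 - (2/1 + v/1)/5 = 5 - (2*1 + v*1)/5 = 5 - (2 + v)/5 = 5 + (-⅖ - v/5) = 23/5 - v/5)
l(y, F) = (-4 - y)² (l(y, F) = (-y - 4)² = (-4 - y)²)
M(n) = (n + (43/5 - n/5)²)/(-10 + n) (M(n) = (n + (4 + (23/5 - n/5))²)/(n - 10) = (n + (43/5 - n/5)²)/(-10 + n))
M(-11) - (-2287 - 1102) = (-11 + (-43 - 11)²/25)/(-10 - 11) - (-2287 - 1102) = (-11 + (1/25)*(-54)²)/(-21) - 1*(-3389) = -(-11 + (1/25)*2916)/21 + 3389 = -(-11 + 2916/25)/21 + 3389 = -1/21*2641/25 + 3389 = -2641/525 + 3389 = 1776584/525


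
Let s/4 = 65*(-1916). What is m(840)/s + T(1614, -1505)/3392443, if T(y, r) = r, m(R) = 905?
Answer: -763978343/337995880976 ≈ -0.0022603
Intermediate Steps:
s = -498160 (s = 4*(65*(-1916)) = 4*(-124540) = -498160)
m(840)/s + T(1614, -1505)/3392443 = 905/(-498160) - 1505/3392443 = 905*(-1/498160) - 1505*1/3392443 = -181/99632 - 1505/3392443 = -763978343/337995880976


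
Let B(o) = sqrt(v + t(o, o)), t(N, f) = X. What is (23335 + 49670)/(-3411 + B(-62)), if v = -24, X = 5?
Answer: -49804011/2326988 - 14601*I*sqrt(19)/2326988 ≈ -21.403 - 0.02735*I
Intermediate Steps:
t(N, f) = 5
B(o) = I*sqrt(19) (B(o) = sqrt(-24 + 5) = sqrt(-19) = I*sqrt(19))
(23335 + 49670)/(-3411 + B(-62)) = (23335 + 49670)/(-3411 + I*sqrt(19)) = 73005/(-3411 + I*sqrt(19))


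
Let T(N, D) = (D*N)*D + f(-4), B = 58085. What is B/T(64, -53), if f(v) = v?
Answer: 58085/179772 ≈ 0.32310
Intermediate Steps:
T(N, D) = -4 + N*D² (T(N, D) = (D*N)*D - 4 = N*D² - 4 = -4 + N*D²)
B/T(64, -53) = 58085/(-4 + 64*(-53)²) = 58085/(-4 + 64*2809) = 58085/(-4 + 179776) = 58085/179772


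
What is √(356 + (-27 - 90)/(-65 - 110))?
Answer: √436919/35 ≈ 18.886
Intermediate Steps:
√(356 + (-27 - 90)/(-65 - 110)) = √(356 - 117/(-175)) = √(356 - 117*(-1/175)) = √(356 + 117/175) = √(62417/175) = √436919/35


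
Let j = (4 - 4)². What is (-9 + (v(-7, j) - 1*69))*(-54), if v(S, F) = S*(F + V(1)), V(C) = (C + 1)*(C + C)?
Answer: 5724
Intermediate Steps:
V(C) = 2*C*(1 + C) (V(C) = (1 + C)*(2*C) = 2*C*(1 + C))
j = 0 (j = 0² = 0)
v(S, F) = S*(4 + F) (v(S, F) = S*(F + 2*1*(1 + 1)) = S*(F + 2*1*2) = S*(F + 4) = S*(4 + F))
(-9 + (v(-7, j) - 1*69))*(-54) = (-9 + (-7*(4 + 0) - 1*69))*(-54) = (-9 + (-7*4 - 69))*(-54) = (-9 + (-28 - 69))*(-54) = (-9 - 97)*(-54) = -106*(-54) = 5724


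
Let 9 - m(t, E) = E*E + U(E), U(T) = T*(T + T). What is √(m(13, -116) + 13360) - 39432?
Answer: -39432 + 7*I*√551 ≈ -39432.0 + 164.31*I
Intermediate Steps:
U(T) = 2*T² (U(T) = T*(2*T) = 2*T²)
m(t, E) = 9 - 3*E² (m(t, E) = 9 - (E*E + 2*E²) = 9 - (E² + 2*E²) = 9 - 3*E²)
√(m(13, -116) + 13360) - 39432 = √((9 - 3*(-116)²) + 13360) - 39432 = √((9 - 3*13456) + 13360) - 39432 = √((9 - 40368) + 13360) - 39432 = √(-40359 + 13360) - 39432 = √(-26999) - 39432 = 7*I*√551 - 39432 = -39432 + 7*I*√551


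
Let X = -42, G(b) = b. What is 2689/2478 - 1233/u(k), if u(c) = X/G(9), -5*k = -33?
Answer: 46958/177 ≈ 265.30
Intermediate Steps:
k = 33/5 (k = -⅕*(-33) = 33/5 ≈ 6.6000)
u(c) = -14/3 (u(c) = -42/9 = -42*⅑ = -14/3)
2689/2478 - 1233/u(k) = 2689/2478 - 1233/(-14/3) = 2689*(1/2478) - 1233*(-3/14) = 2689/2478 + 3699/14 = 46958/177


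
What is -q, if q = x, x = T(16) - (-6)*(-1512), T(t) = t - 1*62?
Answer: 9118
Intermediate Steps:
T(t) = -62 + t (T(t) = t - 62 = -62 + t)
x = -9118 (x = (-62 + 16) - (-6)*(-1512) = -46 - 1*9072 = -46 - 9072 = -9118)
q = -9118
-q = -1*(-9118) = 9118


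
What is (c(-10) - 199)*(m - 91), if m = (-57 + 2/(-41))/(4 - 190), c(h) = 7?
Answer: 22132064/1271 ≈ 17413.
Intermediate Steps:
m = 2339/7626 (m = (-57 + 2*(-1/41))/(-186) = (-57 - 2/41)*(-1/186) = -2339/41*(-1/186) = 2339/7626 ≈ 0.30671)
(c(-10) - 199)*(m - 91) = (7 - 199)*(2339/7626 - 91) = -192*(-691627/7626) = 22132064/1271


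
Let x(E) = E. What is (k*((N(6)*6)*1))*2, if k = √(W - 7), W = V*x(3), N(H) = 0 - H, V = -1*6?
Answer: -360*I ≈ -360.0*I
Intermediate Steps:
V = -6
N(H) = -H
W = -18 (W = -6*3 = -18)
k = 5*I (k = √(-18 - 7) = √(-25) = 5*I ≈ 5.0*I)
(k*((N(6)*6)*1))*2 = ((5*I)*((-1*6*6)*1))*2 = ((5*I)*(-6*6*1))*2 = ((5*I)*(-36*1))*2 = ((5*I)*(-36))*2 = -180*I*2 = -360*I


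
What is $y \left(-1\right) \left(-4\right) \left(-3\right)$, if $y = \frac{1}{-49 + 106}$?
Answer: $- \frac{4}{19} \approx -0.21053$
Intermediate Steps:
$y = \frac{1}{57} \approx 0.017544$
$y \left(-1\right) \left(-4\right) \left(-3\right) = \frac{\left(-1\right) \left(-4\right) \left(-3\right)}{57} = \frac{4 \left(-3\right)}{57} = \frac{1}{57} \left(-12\right) = - \frac{4}{19}$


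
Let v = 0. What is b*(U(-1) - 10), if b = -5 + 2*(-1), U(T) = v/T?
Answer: 70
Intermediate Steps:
U(T) = 0 (U(T) = 0/T = 0)
b = -7 (b = -5 - 2 = -7)
b*(U(-1) - 10) = -7*(0 - 10) = -7*(-10) = 70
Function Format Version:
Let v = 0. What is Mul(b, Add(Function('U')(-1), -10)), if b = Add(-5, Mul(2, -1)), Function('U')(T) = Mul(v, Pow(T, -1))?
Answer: 70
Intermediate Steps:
Function('U')(T) = 0 (Function('U')(T) = Mul(0, Pow(T, -1)) = 0)
b = -7 (b = Add(-5, -2) = -7)
Mul(b, Add(Function('U')(-1), -10)) = Mul(-7, Add(0, -10)) = Mul(-7, -10) = 70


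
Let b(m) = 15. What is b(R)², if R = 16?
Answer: 225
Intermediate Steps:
b(R)² = 15² = 225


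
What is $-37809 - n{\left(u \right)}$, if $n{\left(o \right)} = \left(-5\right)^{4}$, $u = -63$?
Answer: $-38434$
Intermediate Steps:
$n{\left(o \right)} = 625$
$-37809 - n{\left(u \right)} = -37809 - 625 = -38434$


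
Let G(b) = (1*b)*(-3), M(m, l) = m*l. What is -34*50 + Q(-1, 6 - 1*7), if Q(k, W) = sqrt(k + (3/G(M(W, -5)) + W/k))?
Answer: -1700 + I*sqrt(5)/5 ≈ -1700.0 + 0.44721*I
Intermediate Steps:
M(m, l) = l*m
G(b) = -3*b (G(b) = b*(-3) = -3*b)
Q(k, W) = sqrt(k + 1/(5*W) + W/k) (Q(k, W) = sqrt(k + (3/((-(-15)*W)) + W/k)) = sqrt(k + (3/((15*W)) + W/k)) = sqrt(k + (3*(1/(15*W)) + W/k)) = sqrt(k + (1/(5*W) + W/k)) = sqrt(k + 1/(5*W) + W/k))
-34*50 + Q(-1, 6 - 1*7) = -34*50 + sqrt(5/(6 - 1*7) + 25*(-1) + 25*(6 - 1*7)/(-1))/5 = -1700 + sqrt(5/(6 - 7) - 25 + 25*(6 - 7)*(-1))/5 = -1700 + sqrt(5/(-1) - 25 + 25*(-1)*(-1))/5 = -1700 + sqrt(5*(-1) - 25 + 25)/5 = -1700 + sqrt(-5 - 25 + 25)/5 = -1700 + sqrt(-5)/5 = -1700 + (I*sqrt(5))/5 = -1700 + I*sqrt(5)/5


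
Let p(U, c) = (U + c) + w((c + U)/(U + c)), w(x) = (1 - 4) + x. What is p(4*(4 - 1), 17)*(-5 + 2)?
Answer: -81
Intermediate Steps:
w(x) = -3 + x
p(U, c) = -2 + U + c (p(U, c) = (U + c) + (-3 + (c + U)/(U + c)) = (U + c) + (-3 + (U + c)/(U + c)) = (U + c) + (-3 + 1) = (U + c) - 2 = -2 + U + c)
p(4*(4 - 1), 17)*(-5 + 2) = (-2 + 4*(4 - 1) + 17)*(-5 + 2) = (-2 + 4*3 + 17)*(-3) = (-2 + 12 + 17)*(-3) = 27*(-3) = -81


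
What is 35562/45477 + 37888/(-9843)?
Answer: -152555090/49736679 ≈ -3.0673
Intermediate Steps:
35562/45477 + 37888/(-9843) = 35562*(1/45477) + 37888*(-1/9843) = 11854/15159 - 37888/9843 = -152555090/49736679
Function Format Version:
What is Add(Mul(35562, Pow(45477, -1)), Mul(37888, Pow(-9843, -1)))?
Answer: Rational(-152555090, 49736679) ≈ -3.0673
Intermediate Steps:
Add(Mul(35562, Pow(45477, -1)), Mul(37888, Pow(-9843, -1))) = Add(Mul(35562, Rational(1, 45477)), Mul(37888, Rational(-1, 9843))) = Add(Rational(11854, 15159), Rational(-37888, 9843)) = Rational(-152555090, 49736679)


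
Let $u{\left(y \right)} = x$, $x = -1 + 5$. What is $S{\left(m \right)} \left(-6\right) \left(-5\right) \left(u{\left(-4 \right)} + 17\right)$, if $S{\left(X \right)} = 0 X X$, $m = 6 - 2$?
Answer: $0$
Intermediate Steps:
$m = 4$ ($m = 6 - 2 = 4$)
$x = 4$
$u{\left(y \right)} = 4$
$S{\left(X \right)} = 0$ ($S{\left(X \right)} = 0 X = 0$)
$S{\left(m \right)} \left(-6\right) \left(-5\right) \left(u{\left(-4 \right)} + 17\right) = 0 \left(-6\right) \left(-5\right) \left(4 + 17\right) = 0 \left(-5\right) 21 = 0 \cdot 21 = 0$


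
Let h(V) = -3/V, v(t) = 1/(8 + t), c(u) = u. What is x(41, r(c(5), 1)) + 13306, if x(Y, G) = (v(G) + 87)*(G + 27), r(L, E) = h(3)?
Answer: 109002/7 ≈ 15572.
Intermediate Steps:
r(L, E) = -1 (r(L, E) = -3/3 = -3*1/3 = -1)
x(Y, G) = (27 + G)*(87 + 1/(8 + G)) (x(Y, G) = (1/(8 + G) + 87)*(G + 27) = (87 + 1/(8 + G))*(27 + G) = (27 + G)*(87 + 1/(8 + G)))
x(41, r(c(5), 1)) + 13306 = (18819 + 87*(-1)**2 + 3046*(-1))/(8 - 1) + 13306 = (18819 + 87*1 - 3046)/7 + 13306 = (18819 + 87 - 3046)/7 + 13306 = (1/7)*15860 + 13306 = 15860/7 + 13306 = 109002/7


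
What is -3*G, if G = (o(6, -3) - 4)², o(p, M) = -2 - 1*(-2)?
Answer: -48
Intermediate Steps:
o(p, M) = 0 (o(p, M) = -2 + 2 = 0)
G = 16 (G = (0 - 4)² = (-4)² = 16)
-3*G = -3*16 = -48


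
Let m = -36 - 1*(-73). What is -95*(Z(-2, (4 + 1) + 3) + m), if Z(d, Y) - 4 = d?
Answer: -3705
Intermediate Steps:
Z(d, Y) = 4 + d
m = 37 (m = -36 + 73 = 37)
-95*(Z(-2, (4 + 1) + 3) + m) = -95*((4 - 2) + 37) = -95*(2 + 37) = -95*39 = -3705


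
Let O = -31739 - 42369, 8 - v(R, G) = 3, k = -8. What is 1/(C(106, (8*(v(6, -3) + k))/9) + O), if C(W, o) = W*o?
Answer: -3/223172 ≈ -1.3443e-5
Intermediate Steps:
v(R, G) = 5 (v(R, G) = 8 - 1*3 = 8 - 3 = 5)
O = -74108
1/(C(106, (8*(v(6, -3) + k))/9) + O) = 1/(106*((8*(5 - 8))/9) - 74108) = 1/(106*((8*(-3))*(1/9)) - 74108) = 1/(106*(-24*1/9) - 74108) = 1/(106*(-8/3) - 74108) = 1/(-848/3 - 74108) = 1/(-223172/3) = -3/223172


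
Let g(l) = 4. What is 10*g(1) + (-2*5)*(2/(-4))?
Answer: 45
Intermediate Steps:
10*g(1) + (-2*5)*(2/(-4)) = 10*4 + (-2*5)*(2/(-4)) = 40 - 20*(-1)/4 = 40 - 10*(-1/2) = 40 + 5 = 45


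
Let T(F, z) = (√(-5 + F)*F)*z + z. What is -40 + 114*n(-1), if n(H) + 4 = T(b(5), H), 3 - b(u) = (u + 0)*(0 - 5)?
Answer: -610 - 3192*√23 ≈ -15918.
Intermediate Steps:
b(u) = 3 + 5*u (b(u) = 3 - (u + 0)*(0 - 5) = 3 - u*(-5) = 3 - (-5)*u = 3 + 5*u)
T(F, z) = z + F*z*√(-5 + F) (T(F, z) = (F*√(-5 + F))*z + z = F*z*√(-5 + F) + z = z + F*z*√(-5 + F))
n(H) = -4 + H*(1 + 28*√23) (n(H) = -4 + H*(1 + (3 + 5*5)*√(-5 + (3 + 5*5))) = -4 + H*(1 + (3 + 25)*√(-5 + (3 + 25))) = -4 + H*(1 + 28*√(-5 + 28)) = -4 + H*(1 + 28*√23))
-40 + 114*n(-1) = -40 + 114*(-4 - (1 + 28*√23)) = -40 + 114*(-4 + (-1 - 28*√23)) = -40 + 114*(-5 - 28*√23) = -40 + (-570 - 3192*√23) = -610 - 3192*√23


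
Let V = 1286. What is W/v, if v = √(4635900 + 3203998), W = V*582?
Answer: 374226*√7839898/3919949 ≈ 267.31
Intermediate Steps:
W = 748452 (W = 1286*582 = 748452)
v = √7839898 ≈ 2800.0
W/v = 748452/(√7839898) = 748452*(√7839898/7839898) = 374226*√7839898/3919949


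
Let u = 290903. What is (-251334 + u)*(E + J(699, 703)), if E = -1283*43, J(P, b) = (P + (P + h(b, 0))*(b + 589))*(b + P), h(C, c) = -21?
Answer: 48632009628989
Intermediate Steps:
J(P, b) = (P + b)*(P + (-21 + P)*(589 + b)) (J(P, b) = (P + (P - 21)*(b + 589))*(b + P) = (P + (-21 + P)*(589 + b))*(P + b) = (P + b)*(P + (-21 + P)*(589 + b)))
E = -55169
(-251334 + u)*(E + J(699, 703)) = (-251334 + 290903)*(-55169 + (-12369*699 - 12369*703 - 21*703² + 590*699² + 699*703² + 703*699² + 569*699*703)) = 39569*(-55169 + (-8645931 - 8695407 - 21*494209 + 590*488601 + 699*494209 + 703*488601 + 279604893)) = 39569*(-55169 + (-8645931 - 8695407 - 10378389 + 288274590 + 345452091 + 343486503 + 279604893)) = 39569*(-55169 + 1229098350) = 39569*1229043181 = 48632009628989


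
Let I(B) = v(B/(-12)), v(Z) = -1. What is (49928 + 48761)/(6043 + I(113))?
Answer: 98689/6042 ≈ 16.334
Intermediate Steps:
I(B) = -1
(49928 + 48761)/(6043 + I(113)) = (49928 + 48761)/(6043 - 1) = 98689/6042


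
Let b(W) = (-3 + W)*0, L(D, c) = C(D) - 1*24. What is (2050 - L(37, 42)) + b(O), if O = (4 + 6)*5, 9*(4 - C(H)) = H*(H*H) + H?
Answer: 69320/9 ≈ 7702.2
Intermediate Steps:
C(H) = 4 - H/9 - H³/9 (C(H) = 4 - (H*(H*H) + H)/9 = 4 - (H*H² + H)/9 = 4 - (H³ + H)/9 = 4 - (H + H³)/9 = 4 + (-H/9 - H³/9) = 4 - H/9 - H³/9)
L(D, c) = -20 - D/9 - D³/9 (L(D, c) = (4 - D/9 - D³/9) - 1*24 = (4 - D/9 - D³/9) - 24 = -20 - D/9 - D³/9)
O = 50 (O = 10*5 = 50)
b(W) = 0
(2050 - L(37, 42)) + b(O) = (2050 - (-20 - ⅑*37 - ⅑*37³)) + 0 = (2050 - (-20 - 37/9 - ⅑*50653)) + 0 = (2050 - (-20 - 37/9 - 50653/9)) + 0 = (2050 - 1*(-50870/9)) + 0 = (2050 + 50870/9) + 0 = 69320/9 + 0 = 69320/9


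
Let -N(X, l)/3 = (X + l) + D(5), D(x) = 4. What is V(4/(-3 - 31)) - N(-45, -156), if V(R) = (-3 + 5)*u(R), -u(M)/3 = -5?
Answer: -561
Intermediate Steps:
u(M) = 15 (u(M) = -3*(-5) = 15)
N(X, l) = -12 - 3*X - 3*l (N(X, l) = -3*((X + l) + 4) = -3*(4 + X + l) = -12 - 3*X - 3*l)
V(R) = 30 (V(R) = (-3 + 5)*15 = 2*15 = 30)
V(4/(-3 - 31)) - N(-45, -156) = 30 - (-12 - 3*(-45) - 3*(-156)) = 30 - (-12 + 135 + 468) = 30 - 1*591 = 30 - 591 = -561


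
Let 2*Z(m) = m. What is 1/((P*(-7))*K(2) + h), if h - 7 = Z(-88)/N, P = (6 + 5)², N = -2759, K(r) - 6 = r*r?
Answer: -2759/23349373 ≈ -0.00011816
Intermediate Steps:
K(r) = 6 + r² (K(r) = 6 + r*r = 6 + r²)
Z(m) = m/2
P = 121 (P = 11² = 121)
h = 19357/2759 (h = 7 + ((½)*(-88))/(-2759) = 7 - 44*(-1/2759) = 7 + 44/2759 = 19357/2759 ≈ 7.0159)
1/((P*(-7))*K(2) + h) = 1/((121*(-7))*(6 + 2²) + 19357/2759) = 1/(-847*(6 + 4) + 19357/2759) = 1/(-847*10 + 19357/2759) = 1/(-8470 + 19357/2759) = 1/(-23349373/2759) = -2759/23349373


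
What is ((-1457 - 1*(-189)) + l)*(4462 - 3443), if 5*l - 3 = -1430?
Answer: -7914573/5 ≈ -1.5829e+6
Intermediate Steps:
l = -1427/5 (l = ⅗ + (⅕)*(-1430) = ⅗ - 286 = -1427/5 ≈ -285.40)
((-1457 - 1*(-189)) + l)*(4462 - 3443) = ((-1457 - 1*(-189)) - 1427/5)*(4462 - 3443) = ((-1457 + 189) - 1427/5)*1019 = (-1268 - 1427/5)*1019 = -7767/5*1019 = -7914573/5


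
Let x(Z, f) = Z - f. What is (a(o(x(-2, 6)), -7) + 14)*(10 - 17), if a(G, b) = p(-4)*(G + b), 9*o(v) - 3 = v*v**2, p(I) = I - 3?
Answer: -28910/9 ≈ -3212.2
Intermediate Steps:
p(I) = -3 + I
o(v) = 1/3 + v**3/9 (o(v) = 1/3 + (v*v**2)/9 = 1/3 + v**3/9)
a(G, b) = -7*G - 7*b (a(G, b) = (-3 - 4)*(G + b) = -7*(G + b) = -7*G - 7*b)
(a(o(x(-2, 6)), -7) + 14)*(10 - 17) = ((-7*(1/3 + (-2 - 1*6)**3/9) - 7*(-7)) + 14)*(10 - 17) = ((-7*(1/3 + (-2 - 6)**3/9) + 49) + 14)*(-7) = ((-7*(1/3 + (1/9)*(-8)**3) + 49) + 14)*(-7) = ((-7*(1/3 + (1/9)*(-512)) + 49) + 14)*(-7) = ((-7*(1/3 - 512/9) + 49) + 14)*(-7) = ((-7*(-509/9) + 49) + 14)*(-7) = ((3563/9 + 49) + 14)*(-7) = (4004/9 + 14)*(-7) = (4130/9)*(-7) = -28910/9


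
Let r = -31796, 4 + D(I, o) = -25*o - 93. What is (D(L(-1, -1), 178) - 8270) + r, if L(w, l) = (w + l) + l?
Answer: -44613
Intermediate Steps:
L(w, l) = w + 2*l (L(w, l) = (l + w) + l = w + 2*l)
D(I, o) = -97 - 25*o (D(I, o) = -4 + (-25*o - 93) = -4 + (-93 - 25*o) = -97 - 25*o)
(D(L(-1, -1), 178) - 8270) + r = ((-97 - 25*178) - 8270) - 31796 = ((-97 - 4450) - 8270) - 31796 = (-4547 - 8270) - 31796 = -12817 - 31796 = -44613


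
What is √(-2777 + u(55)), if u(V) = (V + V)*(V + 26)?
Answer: √6133 ≈ 78.313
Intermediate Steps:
u(V) = 2*V*(26 + V) (u(V) = (2*V)*(26 + V) = 2*V*(26 + V))
√(-2777 + u(55)) = √(-2777 + 2*55*(26 + 55)) = √(-2777 + 2*55*81) = √(-2777 + 8910) = √6133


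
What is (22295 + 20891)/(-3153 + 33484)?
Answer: 43186/30331 ≈ 1.4238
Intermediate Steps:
(22295 + 20891)/(-3153 + 33484) = 43186/30331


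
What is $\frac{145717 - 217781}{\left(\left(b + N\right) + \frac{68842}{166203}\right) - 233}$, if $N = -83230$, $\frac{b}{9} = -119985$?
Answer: $\frac{5988626496}{96674267371} \approx 0.061946$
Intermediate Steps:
$b = -1079865$ ($b = 9 \left(-119985\right) = -1079865$)
$\frac{145717 - 217781}{\left(\left(b + N\right) + \frac{68842}{166203}\right) - 233} = \frac{145717 - 217781}{\left(\left(-1079865 - 83230\right) + \frac{68842}{166203}\right) - 233} = - \frac{72064}{\left(-1163095 + 68842 \cdot \frac{1}{166203}\right) - 233} = - \frac{72064}{\left(-1163095 + \frac{68842}{166203}\right) - 233} = - \frac{72064}{- \frac{193309809443}{166203} - 233} = - \frac{72064}{- \frac{193348534742}{166203}} = \left(-72064\right) \left(- \frac{166203}{193348534742}\right) = \frac{5988626496}{96674267371}$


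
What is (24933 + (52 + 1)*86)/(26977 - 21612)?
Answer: 29491/5365 ≈ 5.4969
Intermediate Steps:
(24933 + (52 + 1)*86)/(26977 - 21612) = (24933 + 53*86)/5365 = (24933 + 4558)*(1/5365) = 29491*(1/5365) = 29491/5365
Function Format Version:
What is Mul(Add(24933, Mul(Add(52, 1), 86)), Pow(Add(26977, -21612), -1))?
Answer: Rational(29491, 5365) ≈ 5.4969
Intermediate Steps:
Mul(Add(24933, Mul(Add(52, 1), 86)), Pow(Add(26977, -21612), -1)) = Mul(Add(24933, Mul(53, 86)), Pow(5365, -1)) = Mul(Add(24933, 4558), Rational(1, 5365)) = Mul(29491, Rational(1, 5365)) = Rational(29491, 5365)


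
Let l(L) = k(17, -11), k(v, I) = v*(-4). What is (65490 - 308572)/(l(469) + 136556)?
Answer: -121541/68244 ≈ -1.7810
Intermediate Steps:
k(v, I) = -4*v
l(L) = -68 (l(L) = -4*17 = -68)
(65490 - 308572)/(l(469) + 136556) = (65490 - 308572)/(-68 + 136556) = -243082/136488 = -243082*1/136488 = -121541/68244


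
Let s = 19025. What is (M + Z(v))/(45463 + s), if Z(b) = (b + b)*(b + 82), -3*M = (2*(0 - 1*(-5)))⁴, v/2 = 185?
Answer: 124180/24183 ≈ 5.1350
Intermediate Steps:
v = 370 (v = 2*185 = 370)
M = -10000/3 (M = -16*(0 - 1*(-5))⁴/3 = -16*(0 + 5)⁴/3 = -(2*5)⁴/3 = -⅓*10⁴ = -⅓*10000 = -10000/3 ≈ -3333.3)
Z(b) = 2*b*(82 + b) (Z(b) = (2*b)*(82 + b) = 2*b*(82 + b))
(M + Z(v))/(45463 + s) = (-10000/3 + 2*370*(82 + 370))/(45463 + 19025) = (-10000/3 + 2*370*452)/64488 = (-10000/3 + 334480)*(1/64488) = (993440/3)*(1/64488) = 124180/24183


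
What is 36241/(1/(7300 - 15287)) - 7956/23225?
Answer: -6722635744031/23225 ≈ -2.8946e+8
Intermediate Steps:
36241/(1/(7300 - 15287)) - 7956/23225 = 36241/(1/(-7987)) - 7956*1/23225 = 36241/(-1/7987) - 7956/23225 = 36241*(-7987) - 7956/23225 = -289456867 - 7956/23225 = -6722635744031/23225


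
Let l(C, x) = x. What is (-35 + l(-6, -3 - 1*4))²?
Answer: 1764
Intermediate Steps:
(-35 + l(-6, -3 - 1*4))² = (-35 + (-3 - 1*4))² = (-35 + (-3 - 4))² = (-35 - 7)² = (-42)² = 1764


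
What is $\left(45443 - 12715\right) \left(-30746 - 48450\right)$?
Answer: $-2591926688$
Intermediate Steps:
$\left(45443 - 12715\right) \left(-30746 - 48450\right) = 32728 \left(-79196\right) = -2591926688$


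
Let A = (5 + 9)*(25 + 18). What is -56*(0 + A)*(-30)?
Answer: 1011360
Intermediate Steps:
A = 602 (A = 14*43 = 602)
-56*(0 + A)*(-30) = -56*(0 + 602)*(-30) = -56*602*(-30) = -33712*(-30) = 1011360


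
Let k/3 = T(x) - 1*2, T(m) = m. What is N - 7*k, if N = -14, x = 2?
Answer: -14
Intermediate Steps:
k = 0 (k = 3*(2 - 1*2) = 3*(2 - 2) = 3*0 = 0)
N - 7*k = -14 - 7*0 = -14 + 0 = -14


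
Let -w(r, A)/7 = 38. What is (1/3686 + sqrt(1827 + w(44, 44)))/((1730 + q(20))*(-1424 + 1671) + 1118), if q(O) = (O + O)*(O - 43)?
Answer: 1/741578968 + sqrt(1561)/201188 ≈ 0.00019638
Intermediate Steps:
w(r, A) = -266 (w(r, A) = -7*38 = -266)
q(O) = 2*O*(-43 + O) (q(O) = (2*O)*(-43 + O) = 2*O*(-43 + O))
(1/3686 + sqrt(1827 + w(44, 44)))/((1730 + q(20))*(-1424 + 1671) + 1118) = (1/3686 + sqrt(1827 - 266))/((1730 + 2*20*(-43 + 20))*(-1424 + 1671) + 1118) = (1/3686 + sqrt(1561))/((1730 + 2*20*(-23))*247 + 1118) = (1/3686 + sqrt(1561))/((1730 - 920)*247 + 1118) = (1/3686 + sqrt(1561))/(810*247 + 1118) = (1/3686 + sqrt(1561))/(200070 + 1118) = (1/3686 + sqrt(1561))/201188 = (1/3686 + sqrt(1561))*(1/201188) = 1/741578968 + sqrt(1561)/201188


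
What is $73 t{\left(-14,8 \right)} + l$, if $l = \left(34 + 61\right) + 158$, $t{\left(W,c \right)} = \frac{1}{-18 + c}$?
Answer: $\frac{2457}{10} \approx 245.7$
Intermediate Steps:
$l = 253$ ($l = 95 + 158 = 253$)
$73 t{\left(-14,8 \right)} + l = \frac{73}{-18 + 8} + 253 = \frac{73}{-10} + 253 = 73 \left(- \frac{1}{10}\right) + 253 = - \frac{73}{10} + 253 = \frac{2457}{10}$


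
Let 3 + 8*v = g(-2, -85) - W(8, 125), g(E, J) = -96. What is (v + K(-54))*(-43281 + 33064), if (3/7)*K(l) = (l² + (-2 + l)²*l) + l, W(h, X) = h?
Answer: 31752096307/8 ≈ 3.9690e+9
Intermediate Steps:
K(l) = 7*l/3 + 7*l²/3 + 7*l*(-2 + l)²/3 (K(l) = 7*((l² + (-2 + l)²*l) + l)/3 = 7*((l² + l*(-2 + l)²) + l)/3 = 7*(l + l² + l*(-2 + l)²)/3 = 7*l/3 + 7*l²/3 + 7*l*(-2 + l)²/3)
v = -107/8 (v = -3/8 + (-96 - 1*8)/8 = -3/8 + (-96 - 8)/8 = -3/8 + (⅛)*(-104) = -3/8 - 13 = -107/8 ≈ -13.375)
(v + K(-54))*(-43281 + 33064) = (-107/8 + (7/3)*(-54)*(1 - 54 + (-2 - 54)²))*(-43281 + 33064) = (-107/8 + (7/3)*(-54)*(1 - 54 + (-56)²))*(-10217) = (-107/8 + (7/3)*(-54)*(1 - 54 + 3136))*(-10217) = (-107/8 + (7/3)*(-54)*3083)*(-10217) = (-107/8 - 388458)*(-10217) = -3107771/8*(-10217) = 31752096307/8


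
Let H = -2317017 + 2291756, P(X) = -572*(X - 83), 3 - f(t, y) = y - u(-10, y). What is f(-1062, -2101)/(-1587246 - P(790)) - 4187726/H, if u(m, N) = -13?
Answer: 4953365376541/29879771762 ≈ 165.78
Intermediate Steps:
f(t, y) = -10 - y (f(t, y) = 3 - (y - 1*(-13)) = 3 - (y + 13) = 3 - (13 + y) = 3 + (-13 - y) = -10 - y)
P(X) = 47476 - 572*X (P(X) = -572*(-83 + X) = 47476 - 572*X)
H = -25261
f(-1062, -2101)/(-1587246 - P(790)) - 4187726/H = (-10 - 1*(-2101))/(-1587246 - (47476 - 572*790)) - 4187726/(-25261) = (-10 + 2101)/(-1587246 - (47476 - 451880)) - 4187726*(-1/25261) = 2091/(-1587246 - 1*(-404404)) + 4187726/25261 = 2091/(-1587246 + 404404) + 4187726/25261 = 2091/(-1182842) + 4187726/25261 = 2091*(-1/1182842) + 4187726/25261 = -2091/1182842 + 4187726/25261 = 4953365376541/29879771762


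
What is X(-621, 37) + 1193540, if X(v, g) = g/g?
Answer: 1193541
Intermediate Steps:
X(v, g) = 1
X(-621, 37) + 1193540 = 1 + 1193540 = 1193541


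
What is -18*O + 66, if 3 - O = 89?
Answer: 1614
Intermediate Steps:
O = -86 (O = 3 - 1*89 = 3 - 89 = -86)
-18*O + 66 = -18*(-86) + 66 = 1548 + 66 = 1614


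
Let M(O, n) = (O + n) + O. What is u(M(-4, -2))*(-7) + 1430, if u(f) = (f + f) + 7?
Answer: 1521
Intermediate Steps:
M(O, n) = n + 2*O
u(f) = 7 + 2*f (u(f) = 2*f + 7 = 7 + 2*f)
u(M(-4, -2))*(-7) + 1430 = (7 + 2*(-2 + 2*(-4)))*(-7) + 1430 = (7 + 2*(-2 - 8))*(-7) + 1430 = (7 + 2*(-10))*(-7) + 1430 = (7 - 20)*(-7) + 1430 = -13*(-7) + 1430 = 91 + 1430 = 1521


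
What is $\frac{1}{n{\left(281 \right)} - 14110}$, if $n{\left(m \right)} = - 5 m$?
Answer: $- \frac{1}{15515} \approx -6.4454 \cdot 10^{-5}$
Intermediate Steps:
$\frac{1}{n{\left(281 \right)} - 14110} = \frac{1}{\left(-5\right) 281 - 14110} = \frac{1}{-1405 - 14110} = \frac{1}{-15515} = - \frac{1}{15515}$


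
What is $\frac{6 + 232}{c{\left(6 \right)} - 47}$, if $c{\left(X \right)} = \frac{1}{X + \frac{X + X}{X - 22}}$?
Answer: $- \frac{4998}{983} \approx -5.0844$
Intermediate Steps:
$c{\left(X \right)} = \frac{1}{X + \frac{2 X}{-22 + X}}$
$\frac{6 + 232}{c{\left(6 \right)} - 47} = \frac{6 + 232}{\frac{-22 + 6}{6 \left(-20 + 6\right)} - 47} = \frac{238}{\frac{1}{6} \frac{1}{-14} \left(-16\right) - 47} = \frac{238}{\frac{1}{6} \left(- \frac{1}{14}\right) \left(-16\right) - 47} = \frac{238}{\frac{4}{21} - 47} = \frac{238}{- \frac{983}{21}} = 238 \left(- \frac{21}{983}\right) = - \frac{4998}{983}$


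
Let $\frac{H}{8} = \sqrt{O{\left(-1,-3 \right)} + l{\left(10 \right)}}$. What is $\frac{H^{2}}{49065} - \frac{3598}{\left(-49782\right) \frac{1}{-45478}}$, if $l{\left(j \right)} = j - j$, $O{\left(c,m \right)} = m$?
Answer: $- \frac{1338084642334}{407092305} \approx -3286.9$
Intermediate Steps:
$l{\left(j \right)} = 0$
$H = 8 i \sqrt{3}$ ($H = 8 \sqrt{-3 + 0} = 8 \sqrt{-3} = 8 i \sqrt{3} \approx 13.856 i$)
$\frac{H^{2}}{49065} - \frac{3598}{\left(-49782\right) \frac{1}{-45478}} = \frac{\left(8 i \sqrt{3}\right)^{2}}{49065} - \frac{3598}{\left(-49782\right) \frac{1}{-45478}} = \left(-192\right) \frac{1}{49065} - \frac{3598}{\left(-49782\right) \left(- \frac{1}{45478}\right)} = - \frac{64}{16355} - \frac{3598}{\frac{24891}{22739}} = - \frac{64}{16355} - \frac{81814922}{24891} = - \frac{1338084642334}{407092305}$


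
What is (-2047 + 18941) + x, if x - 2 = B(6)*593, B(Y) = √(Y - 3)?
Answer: 16896 + 593*√3 ≈ 17923.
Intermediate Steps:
B(Y) = √(-3 + Y)
x = 2 + 593*√3 (x = 2 + √(-3 + 6)*593 = 2 + √3*593 = 2 + 593*√3 ≈ 1029.1)
(-2047 + 18941) + x = (-2047 + 18941) + (2 + 593*√3) = 16894 + (2 + 593*√3) = 16896 + 593*√3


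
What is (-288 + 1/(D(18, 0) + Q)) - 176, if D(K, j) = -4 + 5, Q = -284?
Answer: -131313/283 ≈ -464.00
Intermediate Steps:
D(K, j) = 1
(-288 + 1/(D(18, 0) + Q)) - 176 = (-288 + 1/(1 - 284)) - 176 = (-288 + 1/(-283)) - 176 = (-288 - 1/283) - 176 = -81505/283 - 176 = -131313/283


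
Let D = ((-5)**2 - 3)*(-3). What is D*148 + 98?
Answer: -9670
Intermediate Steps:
D = -66 (D = (25 - 3)*(-3) = 22*(-3) = -66)
D*148 + 98 = -66*148 + 98 = -9768 + 98 = -9670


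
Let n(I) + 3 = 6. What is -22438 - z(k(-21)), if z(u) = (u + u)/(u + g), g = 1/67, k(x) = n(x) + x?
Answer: -27040202/1205 ≈ -22440.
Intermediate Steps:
n(I) = 3 (n(I) = -3 + 6 = 3)
k(x) = 3 + x
g = 1/67 ≈ 0.014925
z(u) = 2*u/(1/67 + u) (z(u) = (u + u)/(u + 1/67) = (2*u)/(1/67 + u) = 2*u/(1/67 + u))
-22438 - z(k(-21)) = -22438 - 134*(3 - 21)/(1 + 67*(3 - 21)) = -22438 - 134*(-18)/(1 + 67*(-18)) = -22438 - 134*(-18)/(1 - 1206) = -22438 - 134*(-18)/(-1205) = -22438 - 134*(-18)*(-1)/1205 = -22438 - 1*2412/1205 = -22438 - 2412/1205 = -27040202/1205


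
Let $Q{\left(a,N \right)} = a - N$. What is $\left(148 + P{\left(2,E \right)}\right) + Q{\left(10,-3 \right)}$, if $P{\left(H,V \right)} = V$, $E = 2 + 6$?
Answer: $169$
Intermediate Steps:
$E = 8$
$\left(148 + P{\left(2,E \right)}\right) + Q{\left(10,-3 \right)} = \left(148 + 8\right) + \left(10 - -3\right) = 156 + \left(10 + 3\right) = 156 + 13 = 169$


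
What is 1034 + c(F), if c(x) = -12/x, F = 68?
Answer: 17575/17 ≈ 1033.8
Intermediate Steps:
1034 + c(F) = 1034 - 12/68 = 1034 - 12*1/68 = 1034 - 3/17 = 17575/17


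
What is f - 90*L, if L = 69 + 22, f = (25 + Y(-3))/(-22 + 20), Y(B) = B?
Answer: -8201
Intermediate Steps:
f = -11 (f = (25 - 3)/(-22 + 20) = 22/(-2) = 22*(-1/2) = -11)
L = 91
f - 90*L = -11 - 90*91 = -11 - 8190 = -8201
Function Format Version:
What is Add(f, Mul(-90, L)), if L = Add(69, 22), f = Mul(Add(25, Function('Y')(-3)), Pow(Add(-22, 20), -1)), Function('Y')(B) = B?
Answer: -8201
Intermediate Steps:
f = -11 (f = Mul(Add(25, -3), Pow(Add(-22, 20), -1)) = Mul(22, Pow(-2, -1)) = Mul(22, Rational(-1, 2)) = -11)
L = 91
Add(f, Mul(-90, L)) = Add(-11, Mul(-90, 91)) = Add(-11, -8190) = -8201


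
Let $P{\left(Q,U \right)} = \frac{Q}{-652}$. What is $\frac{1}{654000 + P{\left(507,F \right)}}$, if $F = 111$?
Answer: $\frac{652}{426407493} \approx 1.5291 \cdot 10^{-6}$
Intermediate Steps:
$P{\left(Q,U \right)} = - \frac{Q}{652}$ ($P{\left(Q,U \right)} = Q \left(- \frac{1}{652}\right) = - \frac{Q}{652}$)
$\frac{1}{654000 + P{\left(507,F \right)}} = \frac{1}{654000 - \frac{507}{652}} = \frac{1}{\frac{426407493}{652}} = \frac{652}{426407493}$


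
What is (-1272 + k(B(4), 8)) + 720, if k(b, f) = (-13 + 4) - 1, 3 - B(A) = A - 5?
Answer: -562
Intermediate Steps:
B(A) = 8 - A (B(A) = 3 - (A - 5) = 3 - (-5 + A) = 3 + (5 - A) = 8 - A)
k(b, f) = -10 (k(b, f) = -9 - 1 = -10)
(-1272 + k(B(4), 8)) + 720 = (-1272 - 10) + 720 = -1282 + 720 = -562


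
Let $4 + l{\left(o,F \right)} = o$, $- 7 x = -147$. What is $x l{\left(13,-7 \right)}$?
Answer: $189$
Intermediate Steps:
$x = 21$ ($x = \left(- \frac{1}{7}\right) \left(-147\right) = 21$)
$l{\left(o,F \right)} = -4 + o$
$x l{\left(13,-7 \right)} = 21 \left(-4 + 13\right) = 21 \cdot 9 = 189$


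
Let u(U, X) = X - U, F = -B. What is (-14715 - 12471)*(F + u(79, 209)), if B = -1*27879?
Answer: -761452674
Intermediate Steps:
B = -27879
F = 27879 (F = -1*(-27879) = 27879)
(-14715 - 12471)*(F + u(79, 209)) = (-14715 - 12471)*(27879 + (209 - 1*79)) = -27186*(27879 + (209 - 79)) = -27186*(27879 + 130) = -27186*28009 = -761452674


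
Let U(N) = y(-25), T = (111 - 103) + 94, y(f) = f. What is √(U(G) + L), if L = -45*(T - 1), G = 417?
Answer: I*√4570 ≈ 67.602*I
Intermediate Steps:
T = 102 (T = 8 + 94 = 102)
U(N) = -25
L = -4545 (L = -45*(102 - 1) = -45*101 = -4545)
√(U(G) + L) = √(-25 - 4545) = √(-4570) = I*√4570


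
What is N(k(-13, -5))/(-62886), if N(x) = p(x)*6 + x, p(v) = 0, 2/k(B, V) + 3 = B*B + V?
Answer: -1/5062323 ≈ -1.9754e-7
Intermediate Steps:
k(B, V) = 2/(-3 + V + B**2) (k(B, V) = 2/(-3 + (B*B + V)) = 2/(-3 + (B**2 + V)) = 2/(-3 + (V + B**2)) = 2/(-3 + V + B**2))
N(x) = x (N(x) = 0*6 + x = 0 + x = x)
N(k(-13, -5))/(-62886) = (2/(-3 - 5 + (-13)**2))/(-62886) = (2/(-3 - 5 + 169))*(-1/62886) = (2/161)*(-1/62886) = -1/5062323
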